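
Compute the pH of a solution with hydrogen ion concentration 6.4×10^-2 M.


pH = -log10([H+]) = -log10(6.4×10^-2)
= 2 - log10(6.4)
= 2 - 0.81
= 1.19

1.19


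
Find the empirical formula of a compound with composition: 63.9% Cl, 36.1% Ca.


Assume 100 g sample. Moles of each element:
  Cl: 63.9/35.45 = 1.803 mol
  Ca: 36.1/40.08 = 0.901 mol
Divide by smallest (0.901):
  Cl: 1.803/0.901 = 2.0
  Ca: 0.901/0.901 = 1.0
Empirical formula: CaCl2

CaCl2


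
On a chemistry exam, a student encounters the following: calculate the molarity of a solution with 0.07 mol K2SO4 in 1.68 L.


M = n/V = 0.07/1.68 = 0.042 mol/L

0.042 M


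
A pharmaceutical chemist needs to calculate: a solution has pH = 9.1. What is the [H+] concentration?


[H+] = 10^(-pH) = 10^(-9.1)
= 7.94×10^-10 M

7.94×10^-10 M


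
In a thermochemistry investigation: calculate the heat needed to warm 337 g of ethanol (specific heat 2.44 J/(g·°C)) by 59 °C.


q = mcΔT = 337 × 2.44 × 59
= 48514.52 J

48514.52 J


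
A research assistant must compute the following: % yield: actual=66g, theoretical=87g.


% yield = actual/theoretical × 100
= 66/87 × 100
= 75.86%

75.86%


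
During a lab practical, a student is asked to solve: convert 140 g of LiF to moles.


M(LiF) = 25.94 g/mol
n = mass/M = 140/25.94 = 5.3971 mol

5.3971 mol


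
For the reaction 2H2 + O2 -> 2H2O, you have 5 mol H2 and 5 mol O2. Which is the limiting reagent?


Mole ratio available / coefficient:
  H2: 5/2 = 2.500
  O2: 5/1 = 5.000
Smaller ratio is limiting.

H2


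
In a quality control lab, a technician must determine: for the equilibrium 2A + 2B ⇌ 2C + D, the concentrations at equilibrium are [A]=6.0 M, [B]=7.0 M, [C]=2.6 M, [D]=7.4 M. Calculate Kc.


Kc = [C]^2[D]/([A]^2[B]^2)
= (2.6^2 × 7.4^1)/(6.0^2 × 7.0^2)
= 50.024/1764
= 0.02836

0.02836


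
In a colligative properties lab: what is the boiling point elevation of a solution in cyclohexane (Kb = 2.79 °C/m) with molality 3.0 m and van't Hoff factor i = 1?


ΔTb = Kb × m × i
= 2.79 × 3.0 × 1
= 8.37 °C

8.37 °C


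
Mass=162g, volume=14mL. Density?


ρ = mass/volume
= 162/14
= 11.571 g/mL

11.571 g/mL


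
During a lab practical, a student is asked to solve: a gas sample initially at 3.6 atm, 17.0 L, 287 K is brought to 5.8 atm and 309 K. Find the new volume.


P1V1/T1 = P2V2/T2
V2 = P1V1T2/(T1P2)
= 3.6×17.0×309/(287×5.8)
= 11.361 L

11.361 L


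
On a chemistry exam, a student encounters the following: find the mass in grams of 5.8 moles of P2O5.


M(P2O5) = 141.94 g/mol
mass = n × M = 5.8 × 141.94 = 823.25 g

823.25 g


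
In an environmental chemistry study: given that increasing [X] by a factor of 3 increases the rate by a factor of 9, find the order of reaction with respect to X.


rate ∝ [X]^n
3^n = 9 → n = 2
Order in X: 2

2


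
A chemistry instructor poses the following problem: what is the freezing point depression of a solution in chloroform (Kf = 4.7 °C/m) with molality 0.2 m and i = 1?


ΔTf = Kf × m × i
= 4.7 × 0.2 × 1
= 0.94 °C

0.94 °C


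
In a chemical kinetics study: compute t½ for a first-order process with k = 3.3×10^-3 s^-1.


t½ = ln2/k = 0.693147/(3.3×10^-3 s^-1)
= 210.0 s

210.0 s


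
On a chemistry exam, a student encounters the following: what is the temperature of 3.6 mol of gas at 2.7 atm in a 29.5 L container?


PV = nRT  (R = 0.08206 L·atm/(mol·K))
T = PV/(nR) = 2.7×29.5/(3.6×0.08206)
= 79.65/0.295416
= 269.62 K

269.62 K


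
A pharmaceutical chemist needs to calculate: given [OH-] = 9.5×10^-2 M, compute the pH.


pOH = -log10([OH-]) = -log10(9.5×10^-2)
= 2 - log10(9.5) = 1.02
pH = 14 - pOH = 14 - 1.02 = 12.98

12.98


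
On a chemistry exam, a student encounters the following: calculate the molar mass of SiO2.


M(SiO2) = 1×28.09 + 2×16.0
= 28.09 + 32.0
= 60.09 g/mol

60.09 g/mol


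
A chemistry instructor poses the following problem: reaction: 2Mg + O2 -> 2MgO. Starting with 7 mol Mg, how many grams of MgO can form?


Mole ratio MgO:Mg = 2:2
n(MgO) = 7 × 2/2 = 7.000 mol
mass = 7.000 × 40.31 = 282.17 g

282.17 g


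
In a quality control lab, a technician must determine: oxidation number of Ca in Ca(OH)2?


Group 2 metal: +2
Oxidation number: +2

+2


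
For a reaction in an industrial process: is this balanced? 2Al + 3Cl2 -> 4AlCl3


Equation: 2Al + 3Cl2 -> 4AlCl3
Check atoms: Al: 2≠4, Cl: 6≠12
Not balanced

No, not balanced


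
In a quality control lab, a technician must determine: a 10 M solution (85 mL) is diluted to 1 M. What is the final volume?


C1V1 = C2V2
10 × 85 = 1 × V2
V2 = 850/1 = 850.0 mL

850.0 mL


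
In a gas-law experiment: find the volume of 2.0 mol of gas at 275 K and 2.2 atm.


PV = nRT  (R = 0.08206 L·atm/(mol·K))
V = nRT/P = 2.0×0.08206×275/2.2
= 20.515 L

20.515 L


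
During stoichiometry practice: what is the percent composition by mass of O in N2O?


M(N2O) = 2×14.01 + 1×16.0 = 44.02 g/mol
Mass of O = 1 × 16.0 = 16.00 g/mol
% O = 16.00/44.02 × 100 = 36.35%

36.35%


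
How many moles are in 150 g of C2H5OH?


M(C2H5OH) = 46.07 g/mol
n = mass/M = 150/46.07 = 3.2559 mol

3.2559 mol


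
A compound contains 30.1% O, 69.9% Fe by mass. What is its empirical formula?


Assume 100 g sample. Moles of each element:
  O: 30.1/16.0 = 1.881 mol
  Fe: 69.9/55.85 = 1.252 mol
Divide by smallest (1.252):
  O: 1.881/1.252 = 1.5
  Fe: 1.252/1.252 = 1.0
Multiply all ratios by 2 to obtain whole numbers.
Empirical formula: Fe2O3

Fe2O3


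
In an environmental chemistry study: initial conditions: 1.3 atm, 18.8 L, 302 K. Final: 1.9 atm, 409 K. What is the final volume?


P1V1/T1 = P2V2/T2
V2 = P1V1T2/(T1P2)
= 1.3×18.8×409/(302×1.9)
= 17.421 L

17.421 L


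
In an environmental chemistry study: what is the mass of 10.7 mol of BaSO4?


M(BaSO4) = 233.4 g/mol
mass = n × M = 10.7 × 233.4 = 2497.38 g

2497.38 g


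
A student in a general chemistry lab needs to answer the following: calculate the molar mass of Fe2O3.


M(Fe2O3) = 2×55.85 + 3×16.0
= 111.7 + 48.0
= 159.7 g/mol

159.7 g/mol


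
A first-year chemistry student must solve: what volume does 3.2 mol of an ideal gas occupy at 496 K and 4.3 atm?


PV = nRT  (R = 0.08206 L·atm/(mol·K))
V = nRT/P = 3.2×0.08206×496/4.3
= 30.29 L

30.29 L


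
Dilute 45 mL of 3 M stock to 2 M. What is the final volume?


C1V1 = C2V2
3 × 45 = 2 × V2
V2 = 135/2 = 67.5 mL

67.5 mL


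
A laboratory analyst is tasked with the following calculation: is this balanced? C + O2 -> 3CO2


Equation: C + O2 -> 3CO2
Check atoms: C: 1≠3, O: 2≠6
Not balanced

No, not balanced


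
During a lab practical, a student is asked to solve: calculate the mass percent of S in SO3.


M(SO3) = 1×32.07 + 3×16.0 = 80.07 g/mol
Mass of S = 1 × 32.07 = 32.07 g/mol
% S = 32.07/80.07 × 100 = 40.05%

40.05%


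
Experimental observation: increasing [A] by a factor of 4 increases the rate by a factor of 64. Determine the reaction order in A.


rate ∝ [A]^n
4^n = 64 → n = 3
Order in A: 3

3


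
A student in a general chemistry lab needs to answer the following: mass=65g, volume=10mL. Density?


ρ = mass/volume
= 65/10
= 6.5 g/mL

6.5 g/mL


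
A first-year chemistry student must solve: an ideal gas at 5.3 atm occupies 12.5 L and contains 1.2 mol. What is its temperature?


PV = nRT  (R = 0.08206 L·atm/(mol·K))
T = PV/(nR) = 5.3×12.5/(1.2×0.08206)
= 66.25/0.098472
= 672.78 K

672.78 K


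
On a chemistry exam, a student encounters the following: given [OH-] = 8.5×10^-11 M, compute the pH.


pOH = -log10([OH-]) = -log10(8.5×10^-11)
= 11 - log10(8.5) = 10.07
pH = 14 - pOH = 14 - 10.07 = 3.93

3.93


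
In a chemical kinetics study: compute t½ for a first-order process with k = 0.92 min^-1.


t½ = ln2/k = 0.693147/(0.92 min^-1)
= 0.7534 min

0.7534 min


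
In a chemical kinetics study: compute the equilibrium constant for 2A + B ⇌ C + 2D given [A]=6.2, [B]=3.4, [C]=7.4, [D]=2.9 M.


Kc = [C][D]^2/([A]^2[B])
= (7.4^1 × 2.9^2)/(6.2^2 × 3.4^1)
= 62.234/130.696
= 0.4762

0.4762


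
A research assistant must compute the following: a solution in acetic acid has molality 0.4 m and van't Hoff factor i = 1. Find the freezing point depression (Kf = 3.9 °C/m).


ΔTf = Kf × m × i
= 3.9 × 0.4 × 1
= 1.56 °C

1.56 °C


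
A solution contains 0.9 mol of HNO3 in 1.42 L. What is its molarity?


M = n/V = 0.9/1.42 = 0.634 mol/L

0.634 M


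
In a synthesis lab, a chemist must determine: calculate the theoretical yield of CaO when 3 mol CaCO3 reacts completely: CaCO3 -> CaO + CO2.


Mole ratio CaO:CaCO3 = 1:1
n(CaO) = 3 × 1/1 = 3.000 mol
mass = 3.000 × 56.08 = 168.24 g

168.24 g


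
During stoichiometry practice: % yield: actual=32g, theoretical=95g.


% yield = actual/theoretical × 100
= 32/95 × 100
= 33.68%

33.68%


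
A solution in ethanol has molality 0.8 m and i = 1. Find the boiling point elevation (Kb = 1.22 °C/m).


ΔTb = Kb × m × i
= 1.22 × 0.8 × 1
= 0.976 °C

0.976 °C


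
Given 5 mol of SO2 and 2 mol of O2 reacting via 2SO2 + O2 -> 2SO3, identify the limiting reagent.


Mole ratio available / coefficient:
  SO2: 5/2 = 2.500
  O2: 2/1 = 2.000
Smaller ratio is limiting.

O2


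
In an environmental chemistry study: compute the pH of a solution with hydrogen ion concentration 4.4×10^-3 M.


pH = -log10([H+]) = -log10(4.4×10^-3)
= 3 - log10(4.4)
= 3 - 0.64
= 2.36

2.36


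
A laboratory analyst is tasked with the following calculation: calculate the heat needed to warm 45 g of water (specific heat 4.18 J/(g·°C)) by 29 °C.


q = mcΔT = 45 × 4.18 × 29
= 5454.90 J

5454.90 J


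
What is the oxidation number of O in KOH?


O is usually -2
Oxidation number: -2

-2


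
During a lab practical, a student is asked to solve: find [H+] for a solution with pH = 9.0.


[H+] = 10^(-pH) = 10^(-9.0)
= 1.0×10^-9 M

1.0×10^-9 M


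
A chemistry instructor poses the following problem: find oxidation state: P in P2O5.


2x + 5(-2) = 0, so x = +5
Oxidation number: +5

+5


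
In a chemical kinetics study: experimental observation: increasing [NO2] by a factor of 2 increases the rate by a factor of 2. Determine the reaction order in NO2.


rate ∝ [NO2]^n
2^n = 2 → n = 1
Order in NO2: 1

1


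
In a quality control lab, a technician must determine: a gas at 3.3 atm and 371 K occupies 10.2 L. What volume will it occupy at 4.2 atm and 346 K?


P1V1/T1 = P2V2/T2
V2 = P1V1T2/(T1P2)
= 3.3×10.2×346/(371×4.2)
= 7.474 L

7.474 L


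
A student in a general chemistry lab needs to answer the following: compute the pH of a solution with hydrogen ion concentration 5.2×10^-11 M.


pH = -log10([H+]) = -log10(5.2×10^-11)
= 11 - log10(5.2)
= 11 - 0.72
= 10.28

10.28


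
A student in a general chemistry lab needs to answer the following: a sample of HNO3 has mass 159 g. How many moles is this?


M(HNO3) = 63.02 g/mol
n = mass/M = 159/63.02 = 2.523 mol

2.523 mol


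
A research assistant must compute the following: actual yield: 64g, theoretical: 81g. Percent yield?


% yield = actual/theoretical × 100
= 64/81 × 100
= 79.01%

79.01%


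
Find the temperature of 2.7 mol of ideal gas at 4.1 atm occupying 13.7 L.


PV = nRT  (R = 0.08206 L·atm/(mol·K))
T = PV/(nR) = 4.1×13.7/(2.7×0.08206)
= 56.17/0.221562
= 253.52 K

253.52 K


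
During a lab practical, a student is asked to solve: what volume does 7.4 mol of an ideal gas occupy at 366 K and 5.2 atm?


PV = nRT  (R = 0.08206 L·atm/(mol·K))
V = nRT/P = 7.4×0.08206×366/5.2
= 42.741 L

42.741 L


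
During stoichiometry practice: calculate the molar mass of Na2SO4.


M(Na2SO4) = 2×22.99 + 1×32.07 + 4×16.0
= 45.98 + 32.07 + 64.0
= 142.05 g/mol

142.05 g/mol


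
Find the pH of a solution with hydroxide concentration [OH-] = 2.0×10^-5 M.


pOH = -log10([OH-]) = -log10(2.0×10^-5)
= 5 - log10(2.0) = 4.7
pH = 14 - pOH = 14 - 4.7 = 9.3

9.3


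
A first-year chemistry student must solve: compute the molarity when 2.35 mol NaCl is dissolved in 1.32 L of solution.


M = n/V = 2.35/1.32 = 1.780 mol/L

1.780 M


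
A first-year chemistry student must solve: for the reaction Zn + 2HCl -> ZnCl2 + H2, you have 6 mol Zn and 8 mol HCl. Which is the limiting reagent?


Mole ratio available / coefficient:
  Zn: 6/1 = 6.000
  HCl: 8/2 = 4.000
Smaller ratio is limiting.

HCl


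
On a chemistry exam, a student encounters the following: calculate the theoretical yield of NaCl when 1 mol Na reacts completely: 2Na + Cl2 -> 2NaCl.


Mole ratio NaCl:Na = 2:2
n(NaCl) = 1 × 2/2 = 1.000 mol
mass = 1.000 × 58.44 = 58.44 g

58.44 g


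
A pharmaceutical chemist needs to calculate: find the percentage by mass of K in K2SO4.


M(K2SO4) = 2×39.1 + 1×32.07 + 4×16.0 = 174.27 g/mol
Mass of K = 2 × 39.1 = 78.20 g/mol
% K = 78.20/174.27 × 100 = 44.87%

44.87%


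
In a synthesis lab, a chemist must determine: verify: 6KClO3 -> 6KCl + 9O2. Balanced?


Equation: 6KClO3 -> 6KCl + 9O2
Check atoms: Cl: 6=6, K: 6=6, O: 18=18
Balanced

Yes, balanced


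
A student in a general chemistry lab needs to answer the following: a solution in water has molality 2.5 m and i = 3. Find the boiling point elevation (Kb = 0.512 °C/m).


ΔTb = Kb × m × i
= 0.512 × 2.5 × 3
= 3.84 °C

3.84 °C


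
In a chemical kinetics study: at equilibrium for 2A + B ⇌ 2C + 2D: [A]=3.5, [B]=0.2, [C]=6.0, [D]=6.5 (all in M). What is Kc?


Kc = [C]^2[D]^2/([A]^2[B])
= (6.0^2 × 6.5^2)/(3.5^2 × 0.2^1)
= 1521/2.45
= 620.8

620.8


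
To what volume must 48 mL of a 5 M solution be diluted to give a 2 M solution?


C1V1 = C2V2
5 × 48 = 2 × V2
V2 = 240/2 = 120.0 mL

120.0 mL


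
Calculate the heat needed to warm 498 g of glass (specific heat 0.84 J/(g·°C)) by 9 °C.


q = mcΔT = 498 × 0.84 × 9
= 3764.88 J

3764.88 J


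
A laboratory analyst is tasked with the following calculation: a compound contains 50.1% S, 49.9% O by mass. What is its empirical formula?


Assume 100 g sample. Moles of each element:
  S: 50.1/32.07 = 1.562 mol
  O: 49.9/16.0 = 3.119 mol
Divide by smallest (1.562):
  S: 1.562/1.562 = 1.0
  O: 3.119/1.562 = 2.0
Empirical formula: SO2

SO2


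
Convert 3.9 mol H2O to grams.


M(H2O) = 18.02 g/mol
mass = n × M = 3.9 × 18.02 = 70.28 g

70.28 g


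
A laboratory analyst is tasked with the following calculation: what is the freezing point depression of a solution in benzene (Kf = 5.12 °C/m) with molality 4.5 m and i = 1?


ΔTf = Kf × m × i
= 5.12 × 4.5 × 1
= 23.04 °C

23.04 °C


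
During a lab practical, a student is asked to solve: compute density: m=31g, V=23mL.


ρ = mass/volume
= 31/23
= 1.348 g/mL

1.348 g/mL


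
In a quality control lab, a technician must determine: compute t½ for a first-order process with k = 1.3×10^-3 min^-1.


t½ = ln2/k = 0.693147/(1.3×10^-3 min^-1)
= 533.2 min

533.2 min


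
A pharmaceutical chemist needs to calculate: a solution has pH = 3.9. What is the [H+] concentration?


[H+] = 10^(-pH) = 10^(-3.9)
= 1.26×10^-4 M

1.26×10^-4 M


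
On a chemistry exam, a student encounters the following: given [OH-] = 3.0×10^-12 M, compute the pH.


pOH = -log10([OH-]) = -log10(3.0×10^-12)
= 12 - log10(3.0) = 11.52
pH = 14 - pOH = 14 - 11.52 = 2.48

2.48


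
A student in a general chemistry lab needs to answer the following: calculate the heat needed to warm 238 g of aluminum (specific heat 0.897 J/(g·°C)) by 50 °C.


q = mcΔT = 238 × 0.897 × 50
= 10674.30 J

10674.30 J


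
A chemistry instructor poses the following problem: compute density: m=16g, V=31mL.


ρ = mass/volume
= 16/31
= 0.516 g/mL

0.516 g/mL


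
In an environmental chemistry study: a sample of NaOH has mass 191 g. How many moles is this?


M(NaOH) = 40.0 g/mol
n = mass/M = 191/40.0 = 4.775 mol

4.775 mol


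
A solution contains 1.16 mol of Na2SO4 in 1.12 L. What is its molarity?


M = n/V = 1.16/1.12 = 1.036 mol/L

1.036 M


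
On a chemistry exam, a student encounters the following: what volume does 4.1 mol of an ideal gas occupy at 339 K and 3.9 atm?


PV = nRT  (R = 0.08206 L·atm/(mol·K))
V = nRT/P = 4.1×0.08206×339/3.9
= 29.245 L

29.245 L


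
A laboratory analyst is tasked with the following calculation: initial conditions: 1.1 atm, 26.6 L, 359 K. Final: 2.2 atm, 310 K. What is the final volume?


P1V1/T1 = P2V2/T2
V2 = P1V1T2/(T1P2)
= 1.1×26.6×310/(359×2.2)
= 11.485 L

11.485 L


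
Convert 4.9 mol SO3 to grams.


M(SO3) = 80.07 g/mol
mass = n × M = 4.9 × 80.07 = 392.34 g

392.34 g


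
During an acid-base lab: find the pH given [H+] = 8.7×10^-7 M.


pH = -log10([H+]) = -log10(8.7×10^-7)
= 7 - log10(8.7)
= 7 - 0.94
= 6.06

6.06


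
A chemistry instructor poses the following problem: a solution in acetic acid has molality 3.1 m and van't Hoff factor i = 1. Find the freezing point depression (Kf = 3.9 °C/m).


ΔTf = Kf × m × i
= 3.9 × 3.1 × 1
= 12.09 °C

12.09 °C


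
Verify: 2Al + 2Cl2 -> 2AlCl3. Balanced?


Equation: 2Al + 2Cl2 -> 2AlCl3
Check atoms: Al: 2=2, Cl: 4≠6
Not balanced

No, not balanced


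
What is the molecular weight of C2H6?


M(C2H6) = 2×12.01 + 6×1.008
= 24.02 + 6.05
= 30.07 g/mol

30.07 g/mol


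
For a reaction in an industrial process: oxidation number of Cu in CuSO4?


Sulfate is -2, so Cu = +2
Oxidation number: +2

+2


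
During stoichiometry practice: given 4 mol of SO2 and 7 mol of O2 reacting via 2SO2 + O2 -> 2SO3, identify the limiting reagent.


Mole ratio available / coefficient:
  SO2: 4/2 = 2.000
  O2: 7/1 = 7.000
Smaller ratio is limiting.

SO2


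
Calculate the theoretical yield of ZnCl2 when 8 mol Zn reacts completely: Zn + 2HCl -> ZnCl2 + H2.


Mole ratio ZnCl2:Zn = 1:1
n(ZnCl2) = 8 × 1/1 = 8.000 mol
mass = 8.000 × 136.28 = 1090.24 g

1090.24 g


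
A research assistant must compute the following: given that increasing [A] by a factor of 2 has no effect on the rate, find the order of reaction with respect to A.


rate ∝ [A]^n
rate ∝ [A]^0
Order in A: 0

0


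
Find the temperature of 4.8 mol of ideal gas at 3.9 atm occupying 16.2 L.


PV = nRT  (R = 0.08206 L·atm/(mol·K))
T = PV/(nR) = 3.9×16.2/(4.8×0.08206)
= 63.18/0.393888
= 160.40 K

160.40 K


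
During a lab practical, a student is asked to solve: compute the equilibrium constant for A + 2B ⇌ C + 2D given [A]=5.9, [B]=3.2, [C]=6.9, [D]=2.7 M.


Kc = [C][D]^2/([A][B]^2)
= (6.9^1 × 2.7^2)/(5.9^1 × 3.2^2)
= 50.301/60.416
= 0.8326

0.8326


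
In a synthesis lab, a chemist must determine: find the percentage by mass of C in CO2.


M(CO2) = 1×12.01 + 2×16.0 = 44.01 g/mol
Mass of C = 1 × 12.01 = 12.01 g/mol
% C = 12.01/44.01 × 100 = 27.29%

27.29%


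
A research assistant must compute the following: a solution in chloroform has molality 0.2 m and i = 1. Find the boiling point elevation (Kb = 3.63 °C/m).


ΔTb = Kb × m × i
= 3.63 × 0.2 × 1
= 0.726 °C

0.726 °C


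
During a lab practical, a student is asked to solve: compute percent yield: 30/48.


% yield = actual/theoretical × 100
= 30/48 × 100
= 62.5%

62.5%


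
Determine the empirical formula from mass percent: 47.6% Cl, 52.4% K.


Assume 100 g sample. Moles of each element:
  Cl: 47.6/35.45 = 1.343 mol
  K: 52.4/39.1 = 1.34 mol
Divide by smallest (1.34):
  Cl: 1.343/1.34 = 1.0
  K: 1.34/1.34 = 1.0
Empirical formula: KCl

KCl


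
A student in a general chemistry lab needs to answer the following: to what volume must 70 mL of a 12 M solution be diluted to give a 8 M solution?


C1V1 = C2V2
12 × 70 = 8 × V2
V2 = 840/8 = 105.0 mL

105.0 mL


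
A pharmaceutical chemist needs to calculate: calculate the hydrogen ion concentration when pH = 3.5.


[H+] = 10^(-pH) = 10^(-3.5)
= 3.16×10^-4 M

3.16×10^-4 M


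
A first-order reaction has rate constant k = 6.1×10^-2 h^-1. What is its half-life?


t½ = ln2/k = 0.693147/(6.1×10^-2 h^-1)
= 11.36 h

11.36 h


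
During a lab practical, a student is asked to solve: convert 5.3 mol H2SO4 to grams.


M(H2SO4) = 98.09 g/mol
mass = n × M = 5.3 × 98.09 = 519.88 g

519.88 g


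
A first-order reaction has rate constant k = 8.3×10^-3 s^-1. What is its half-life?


t½ = ln2/k = 0.693147/(8.3×10^-3 s^-1)
= 83.51 s

83.51 s


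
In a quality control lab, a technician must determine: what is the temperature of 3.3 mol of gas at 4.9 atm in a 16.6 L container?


PV = nRT  (R = 0.08206 L·atm/(mol·K))
T = PV/(nR) = 4.9×16.6/(3.3×0.08206)
= 81.34/0.270798
= 300.37 K

300.37 K


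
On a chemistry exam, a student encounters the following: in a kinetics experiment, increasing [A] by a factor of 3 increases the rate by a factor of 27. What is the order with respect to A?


rate ∝ [A]^n
3^n = 27 → n = 3
Order in A: 3

3


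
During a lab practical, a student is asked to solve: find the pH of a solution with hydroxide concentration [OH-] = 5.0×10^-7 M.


pOH = -log10([OH-]) = -log10(5.0×10^-7)
= 7 - log10(5.0) = 6.3
pH = 14 - pOH = 14 - 6.3 = 7.7

7.7


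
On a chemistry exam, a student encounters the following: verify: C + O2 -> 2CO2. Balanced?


Equation: C + O2 -> 2CO2
Check atoms: C: 1≠2, O: 2≠4
Not balanced

No, not balanced


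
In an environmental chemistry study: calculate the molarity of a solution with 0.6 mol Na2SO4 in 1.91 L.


M = n/V = 0.6/1.91 = 0.314 mol/L

0.314 M


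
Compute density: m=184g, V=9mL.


ρ = mass/volume
= 184/9
= 20.444 g/mL

20.444 g/mL


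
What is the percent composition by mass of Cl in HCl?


M(HCl) = 1×1.008 + 1×35.45 = 36.458 g/mol
Mass of Cl = 1 × 35.45 = 35.45 g/mol
% Cl = 35.45/36.458 × 100 = 97.24%

97.24%


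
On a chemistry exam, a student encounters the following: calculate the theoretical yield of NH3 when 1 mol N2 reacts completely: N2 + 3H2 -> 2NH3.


Mole ratio NH3:N2 = 2:1
n(NH3) = 1 × 2/1 = 2.000 mol
mass = 2.000 × 17.03 = 34.06 g

34.06 g


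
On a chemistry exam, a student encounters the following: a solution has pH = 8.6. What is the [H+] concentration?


[H+] = 10^(-pH) = 10^(-8.6)
= 2.51×10^-9 M

2.51×10^-9 M


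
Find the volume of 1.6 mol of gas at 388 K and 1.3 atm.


PV = nRT  (R = 0.08206 L·atm/(mol·K))
V = nRT/P = 1.6×0.08206×388/1.3
= 39.187 L

39.187 L


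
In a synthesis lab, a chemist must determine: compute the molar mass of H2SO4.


M(H2SO4) = 2×1.008 + 1×32.07 + 4×16.0
= 2.02 + 32.07 + 64.0
= 98.09 g/mol

98.09 g/mol


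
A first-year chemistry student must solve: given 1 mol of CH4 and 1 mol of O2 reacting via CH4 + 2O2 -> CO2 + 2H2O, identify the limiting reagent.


Mole ratio available / coefficient:
  CH4: 1/1 = 1.000
  O2: 1/2 = 0.500
Smaller ratio is limiting.

O2


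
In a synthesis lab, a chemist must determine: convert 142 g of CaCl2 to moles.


M(CaCl2) = 110.98 g/mol
n = mass/M = 142/110.98 = 1.2795 mol

1.2795 mol


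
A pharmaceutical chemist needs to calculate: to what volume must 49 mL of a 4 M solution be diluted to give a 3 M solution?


C1V1 = C2V2
4 × 49 = 3 × V2
V2 = 196/3 = 65.33 mL

65.33 mL


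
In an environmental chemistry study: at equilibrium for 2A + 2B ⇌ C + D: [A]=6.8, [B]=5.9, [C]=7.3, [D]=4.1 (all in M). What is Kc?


Kc = [C][D]/([A]^2[B]^2)
= (7.3^1 × 4.1^1)/(6.8^2 × 5.9^2)
= 29.93/1609.6144
= 0.01859

0.01859


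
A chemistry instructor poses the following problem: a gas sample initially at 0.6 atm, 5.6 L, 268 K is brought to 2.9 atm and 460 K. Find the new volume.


P1V1/T1 = P2V2/T2
V2 = P1V1T2/(T1P2)
= 0.6×5.6×460/(268×2.9)
= 1.989 L

1.989 L


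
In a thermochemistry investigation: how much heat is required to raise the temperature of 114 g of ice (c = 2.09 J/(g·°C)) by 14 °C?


q = mcΔT = 114 × 2.09 × 14
= 3335.64 J

3335.64 J


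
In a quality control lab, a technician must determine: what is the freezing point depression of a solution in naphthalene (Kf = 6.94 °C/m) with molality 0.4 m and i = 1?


ΔTf = Kf × m × i
= 6.94 × 0.4 × 1
= 2.776 °C

2.776 °C


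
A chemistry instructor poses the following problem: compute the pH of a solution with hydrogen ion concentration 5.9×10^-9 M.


pH = -log10([H+]) = -log10(5.9×10^-9)
= 9 - log10(5.9)
= 9 - 0.77
= 8.23

8.23


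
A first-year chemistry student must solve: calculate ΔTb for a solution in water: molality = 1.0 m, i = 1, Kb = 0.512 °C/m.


ΔTb = Kb × m × i
= 0.512 × 1.0 × 1
= 0.512 °C

0.512 °C


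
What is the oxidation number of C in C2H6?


2x + 6(+1) = 0, so x = -3
Oxidation number: -3

-3


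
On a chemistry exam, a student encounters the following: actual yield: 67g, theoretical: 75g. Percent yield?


% yield = actual/theoretical × 100
= 67/75 × 100
= 89.33%

89.33%


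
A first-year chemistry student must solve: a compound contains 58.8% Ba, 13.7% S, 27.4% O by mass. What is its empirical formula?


Assume 100 g sample. Moles of each element:
  Ba: 58.8/137.33 = 0.428 mol
  S: 13.7/32.07 = 0.427 mol
  O: 27.4/16.0 = 1.712 mol
Divide by smallest (0.427):
  Ba: 0.428/0.427 = 1.0
  S: 0.427/0.427 = 1.0
  O: 1.712/0.427 = 4.01
Empirical formula: BaSO4

BaSO4


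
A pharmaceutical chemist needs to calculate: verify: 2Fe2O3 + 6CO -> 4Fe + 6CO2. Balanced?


Equation: 2Fe2O3 + 6CO -> 4Fe + 6CO2
Check atoms: C: 6=6, Fe: 4=4, O: 12=12
Balanced

Yes, balanced


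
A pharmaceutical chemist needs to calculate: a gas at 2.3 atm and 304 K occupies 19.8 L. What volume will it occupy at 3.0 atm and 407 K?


P1V1/T1 = P2V2/T2
V2 = P1V1T2/(T1P2)
= 2.3×19.8×407/(304×3.0)
= 20.323 L

20.323 L


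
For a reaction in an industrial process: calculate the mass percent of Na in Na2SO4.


M(Na2SO4) = 2×22.99 + 1×32.07 + 4×16.0 = 142.05 g/mol
Mass of Na = 2 × 22.99 = 45.98 g/mol
% Na = 45.98/142.05 × 100 = 32.37%

32.37%


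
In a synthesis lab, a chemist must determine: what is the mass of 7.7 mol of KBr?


M(KBr) = 119.0 g/mol
mass = n × M = 7.7 × 119.0 = 916.30 g

916.30 g


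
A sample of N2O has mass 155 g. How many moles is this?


M(N2O) = 44.02 g/mol
n = mass/M = 155/44.02 = 3.5211 mol

3.5211 mol


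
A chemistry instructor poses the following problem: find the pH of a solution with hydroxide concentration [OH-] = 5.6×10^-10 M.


pOH = -log10([OH-]) = -log10(5.6×10^-10)
= 10 - log10(5.6) = 9.25
pH = 14 - pOH = 14 - 9.25 = 4.75

4.75


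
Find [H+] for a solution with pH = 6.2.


[H+] = 10^(-pH) = 10^(-6.2)
= 6.31×10^-7 M

6.31×10^-7 M


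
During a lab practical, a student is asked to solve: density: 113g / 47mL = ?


ρ = mass/volume
= 113/47
= 2.404 g/mL

2.404 g/mL


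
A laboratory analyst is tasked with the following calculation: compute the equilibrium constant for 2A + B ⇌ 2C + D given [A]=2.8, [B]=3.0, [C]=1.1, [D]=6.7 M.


Kc = [C]^2[D]/([A]^2[B])
= (1.1^2 × 6.7^1)/(2.8^2 × 3.0^1)
= 8.107/23.52
= 0.3447

0.3447


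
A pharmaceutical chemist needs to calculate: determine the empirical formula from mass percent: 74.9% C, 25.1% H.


Assume 100 g sample. Moles of each element:
  C: 74.9/12.01 = 6.236 mol
  H: 25.1/1.008 = 24.901 mol
Divide by smallest (6.236):
  C: 6.236/6.236 = 1.0
  H: 24.901/6.236 = 3.99
Empirical formula: CH4

CH4


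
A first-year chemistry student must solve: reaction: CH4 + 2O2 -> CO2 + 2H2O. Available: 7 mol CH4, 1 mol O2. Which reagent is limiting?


Mole ratio available / coefficient:
  CH4: 7/1 = 7.000
  O2: 1/2 = 0.500
Smaller ratio is limiting.

O2


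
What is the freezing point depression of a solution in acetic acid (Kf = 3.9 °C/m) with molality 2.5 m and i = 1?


ΔTf = Kf × m × i
= 3.9 × 2.5 × 1
= 9.75 °C

9.75 °C


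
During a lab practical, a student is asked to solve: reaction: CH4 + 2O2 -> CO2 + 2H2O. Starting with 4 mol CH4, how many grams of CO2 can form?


Mole ratio CO2:CH4 = 1:1
n(CO2) = 4 × 1/1 = 4.000 mol
mass = 4.000 × 44.01 = 176.04 g

176.04 g


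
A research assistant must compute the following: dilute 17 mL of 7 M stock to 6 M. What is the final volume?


C1V1 = C2V2
7 × 17 = 6 × V2
V2 = 119/6 = 19.83 mL

19.83 mL


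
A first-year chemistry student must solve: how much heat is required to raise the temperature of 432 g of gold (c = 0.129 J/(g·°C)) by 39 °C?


q = mcΔT = 432 × 0.129 × 39
= 2173.39 J

2173.39 J


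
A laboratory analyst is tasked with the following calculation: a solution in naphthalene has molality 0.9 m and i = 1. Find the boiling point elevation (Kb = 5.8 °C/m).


ΔTb = Kb × m × i
= 5.8 × 0.9 × 1
= 5.22 °C

5.22 °C


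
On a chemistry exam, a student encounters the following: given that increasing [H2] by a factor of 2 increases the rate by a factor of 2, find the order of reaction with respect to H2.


rate ∝ [H2]^n
2^n = 2 → n = 1
Order in H2: 1

1


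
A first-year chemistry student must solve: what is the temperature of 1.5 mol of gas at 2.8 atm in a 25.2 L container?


PV = nRT  (R = 0.08206 L·atm/(mol·K))
T = PV/(nR) = 2.8×25.2/(1.5×0.08206)
= 70.56/0.123090
= 573.24 K

573.24 K


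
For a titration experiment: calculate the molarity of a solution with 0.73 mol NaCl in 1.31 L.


M = n/V = 0.73/1.31 = 0.557 mol/L

0.557 M


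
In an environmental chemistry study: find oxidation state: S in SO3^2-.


x + 3(-2) = -2, so x = +4
Oxidation number: +4

+4


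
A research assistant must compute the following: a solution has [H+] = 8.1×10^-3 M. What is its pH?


pH = -log10([H+]) = -log10(8.1×10^-3)
= 3 - log10(8.1)
= 3 - 0.91
= 2.09

2.09


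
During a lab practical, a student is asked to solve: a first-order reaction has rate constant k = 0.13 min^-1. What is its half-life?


t½ = ln2/k = 0.693147/(0.13 min^-1)
= 5.332 min

5.332 min


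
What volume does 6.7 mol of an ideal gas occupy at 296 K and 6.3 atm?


PV = nRT  (R = 0.08206 L·atm/(mol·K))
V = nRT/P = 6.7×0.08206×296/6.3
= 25.832 L

25.832 L


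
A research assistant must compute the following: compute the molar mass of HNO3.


M(HNO3) = 1×1.008 + 1×14.01 + 3×16.0
= 1.01 + 14.01 + 48.0
= 63.02 g/mol

63.02 g/mol


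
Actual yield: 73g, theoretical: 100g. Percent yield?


% yield = actual/theoretical × 100
= 73/100 × 100
= 73.0%

73.0%


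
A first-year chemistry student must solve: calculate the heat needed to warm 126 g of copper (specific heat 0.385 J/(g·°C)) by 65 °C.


q = mcΔT = 126 × 0.385 × 65
= 3153.15 J

3153.15 J


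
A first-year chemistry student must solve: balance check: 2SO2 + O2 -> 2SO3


Equation: 2SO2 + O2 -> 2SO3
Check atoms: O: 6=6, S: 2=2
Balanced

Yes, balanced


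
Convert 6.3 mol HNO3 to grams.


M(HNO3) = 63.02 g/mol
mass = n × M = 6.3 × 63.02 = 397.03 g

397.03 g


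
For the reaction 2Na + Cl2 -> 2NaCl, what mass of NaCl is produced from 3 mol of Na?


Mole ratio NaCl:Na = 2:2
n(NaCl) = 3 × 2/2 = 3.000 mol
mass = 3.000 × 58.44 = 175.32 g

175.32 g


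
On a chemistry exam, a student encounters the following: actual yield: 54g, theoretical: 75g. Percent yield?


% yield = actual/theoretical × 100
= 54/75 × 100
= 72.0%

72.0%


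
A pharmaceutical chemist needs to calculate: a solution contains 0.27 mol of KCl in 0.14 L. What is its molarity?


M = n/V = 0.27/0.14 = 1.929 mol/L

1.929 M


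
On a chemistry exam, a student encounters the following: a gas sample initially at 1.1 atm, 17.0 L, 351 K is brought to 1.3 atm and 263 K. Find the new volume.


P1V1/T1 = P2V2/T2
V2 = P1V1T2/(T1P2)
= 1.1×17.0×263/(351×1.3)
= 10.778 L

10.778 L


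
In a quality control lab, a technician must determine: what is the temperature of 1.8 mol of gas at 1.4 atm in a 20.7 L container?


PV = nRT  (R = 0.08206 L·atm/(mol·K))
T = PV/(nR) = 1.4×20.7/(1.8×0.08206)
= 28.98/0.147708
= 196.20 K

196.20 K


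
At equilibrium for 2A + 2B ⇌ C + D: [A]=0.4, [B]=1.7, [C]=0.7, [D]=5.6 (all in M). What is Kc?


Kc = [C][D]/([A]^2[B]^2)
= (0.7^1 × 5.6^1)/(0.4^2 × 1.7^2)
= 3.92/0.4624
= 8.478

8.478


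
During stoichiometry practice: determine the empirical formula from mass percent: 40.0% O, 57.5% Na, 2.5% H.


Assume 100 g sample. Moles of each element:
  O: 40.0/16.0 = 2.5 mol
  Na: 57.5/22.99 = 2.501 mol
  H: 2.5/1.008 = 2.48 mol
Divide by smallest (2.48):
  O: 2.5/2.48 = 1.01
  Na: 2.501/2.48 = 1.01
  H: 2.48/2.48 = 1.0
Empirical formula: NaOH

NaOH


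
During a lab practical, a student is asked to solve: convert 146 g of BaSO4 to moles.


M(BaSO4) = 233.4 g/mol
n = mass/M = 146/233.4 = 0.6255 mol

0.6255 mol


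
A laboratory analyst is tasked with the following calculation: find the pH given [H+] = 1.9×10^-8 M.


pH = -log10([H+]) = -log10(1.9×10^-8)
= 8 - log10(1.9)
= 8 - 0.28
= 7.72

7.72


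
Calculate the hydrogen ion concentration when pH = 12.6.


[H+] = 10^(-pH) = 10^(-12.6)
= 2.51×10^-13 M

2.51×10^-13 M


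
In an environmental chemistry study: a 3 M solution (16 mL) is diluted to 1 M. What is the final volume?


C1V1 = C2V2
3 × 16 = 1 × V2
V2 = 48/1 = 48.0 mL

48.0 mL


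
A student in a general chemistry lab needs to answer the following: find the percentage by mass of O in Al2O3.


M(Al2O3) = 2×26.98 + 3×16.0 = 101.96 g/mol
Mass of O = 3 × 16.0 = 48.00 g/mol
% O = 48.00/101.96 × 100 = 47.08%

47.08%


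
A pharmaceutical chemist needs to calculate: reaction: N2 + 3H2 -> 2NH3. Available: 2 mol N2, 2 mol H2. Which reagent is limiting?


Mole ratio available / coefficient:
  N2: 2/1 = 2.000
  H2: 2/3 = 0.667
Smaller ratio is limiting.

H2


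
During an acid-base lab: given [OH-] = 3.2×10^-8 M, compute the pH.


pOH = -log10([OH-]) = -log10(3.2×10^-8)
= 8 - log10(3.2) = 7.49
pH = 14 - pOH = 14 - 7.49 = 6.51

6.51


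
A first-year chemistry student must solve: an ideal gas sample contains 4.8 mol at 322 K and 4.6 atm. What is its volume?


PV = nRT  (R = 0.08206 L·atm/(mol·K))
V = nRT/P = 4.8×0.08206×322/4.6
= 27.572 L

27.572 L


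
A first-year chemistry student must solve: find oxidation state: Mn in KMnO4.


(+1) + x + 4(-2) = 0, so x = +7
Oxidation number: +7

+7


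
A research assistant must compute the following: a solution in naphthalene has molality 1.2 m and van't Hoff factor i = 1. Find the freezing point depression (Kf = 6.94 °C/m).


ΔTf = Kf × m × i
= 6.94 × 1.2 × 1
= 8.328 °C

8.328 °C


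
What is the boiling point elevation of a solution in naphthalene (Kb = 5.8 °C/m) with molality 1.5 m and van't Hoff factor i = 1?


ΔTb = Kb × m × i
= 5.8 × 1.5 × 1
= 8.7 °C

8.7 °C


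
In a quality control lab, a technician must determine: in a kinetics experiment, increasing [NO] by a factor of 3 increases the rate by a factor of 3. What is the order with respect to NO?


rate ∝ [NO]^n
3^n = 3 → n = 1
Order in NO: 1

1


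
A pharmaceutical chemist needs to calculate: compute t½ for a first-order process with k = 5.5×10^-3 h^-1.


t½ = ln2/k = 0.693147/(5.5×10^-3 h^-1)
= 126.0 h

126.0 h


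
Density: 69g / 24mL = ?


ρ = mass/volume
= 69/24
= 2.875 g/mL

2.875 g/mL


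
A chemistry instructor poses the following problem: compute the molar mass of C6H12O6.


M(C6H12O6) = 6×12.01 + 12×1.008 + 6×16.0
= 72.06 + 12.1 + 96.0
= 180.16 g/mol

180.16 g/mol


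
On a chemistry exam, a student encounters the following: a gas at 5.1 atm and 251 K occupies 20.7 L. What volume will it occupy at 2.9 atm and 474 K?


P1V1/T1 = P2V2/T2
V2 = P1V1T2/(T1P2)
= 5.1×20.7×474/(251×2.9)
= 68.746 L

68.746 L


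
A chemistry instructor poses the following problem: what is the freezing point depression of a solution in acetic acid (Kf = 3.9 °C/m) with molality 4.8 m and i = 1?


ΔTf = Kf × m × i
= 3.9 × 4.8 × 1
= 18.72 °C

18.72 °C


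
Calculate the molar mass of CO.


M(CO) = 1×12.01 + 1×16.0
= 12.01 + 16.0
= 28.01 g/mol

28.01 g/mol


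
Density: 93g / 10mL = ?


ρ = mass/volume
= 93/10
= 9.3 g/mL

9.3 g/mL


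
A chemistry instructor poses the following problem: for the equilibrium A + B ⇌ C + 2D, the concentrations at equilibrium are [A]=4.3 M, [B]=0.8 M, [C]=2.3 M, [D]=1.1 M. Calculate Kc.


Kc = [C][D]^2/([A][B])
= (2.3^1 × 1.1^2)/(4.3^1 × 0.8^1)
= 2.783/3.44
= 0.8090

0.8090


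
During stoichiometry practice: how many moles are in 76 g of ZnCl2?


M(ZnCl2) = 136.28 g/mol
n = mass/M = 76/136.28 = 0.5577 mol

0.5577 mol


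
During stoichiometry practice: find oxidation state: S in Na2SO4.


2(+1) + x + 4(-2) = 0, so x = +6
Oxidation number: +6

+6


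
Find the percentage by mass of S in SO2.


M(SO2) = 1×32.07 + 2×16.0 = 64.07 g/mol
Mass of S = 1 × 32.07 = 32.07 g/mol
% S = 32.07/64.07 × 100 = 50.05%

50.05%


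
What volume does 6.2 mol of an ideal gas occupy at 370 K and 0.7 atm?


PV = nRT  (R = 0.08206 L·atm/(mol·K))
V = nRT/P = 6.2×0.08206×370/0.7
= 268.922 L

268.922 L


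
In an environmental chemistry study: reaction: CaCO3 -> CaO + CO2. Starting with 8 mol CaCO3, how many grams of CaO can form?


Mole ratio CaO:CaCO3 = 1:1
n(CaO) = 8 × 1/1 = 8.000 mol
mass = 8.000 × 56.08 = 448.64 g

448.64 g


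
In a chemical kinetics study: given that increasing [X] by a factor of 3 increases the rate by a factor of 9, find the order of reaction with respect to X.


rate ∝ [X]^n
3^n = 9 → n = 2
Order in X: 2

2


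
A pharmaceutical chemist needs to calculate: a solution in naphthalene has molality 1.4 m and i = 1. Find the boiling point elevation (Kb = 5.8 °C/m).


ΔTb = Kb × m × i
= 5.8 × 1.4 × 1
= 8.12 °C

8.12 °C


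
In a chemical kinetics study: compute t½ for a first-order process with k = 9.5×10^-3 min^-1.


t½ = ln2/k = 0.693147/(9.5×10^-3 min^-1)
= 72.96 min

72.96 min


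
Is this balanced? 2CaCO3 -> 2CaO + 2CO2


Equation: 2CaCO3 -> 2CaO + 2CO2
Check atoms: C: 2=2, Ca: 2=2, O: 6=6
Balanced

Yes, balanced


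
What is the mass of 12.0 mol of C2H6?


M(C2H6) = 30.07 g/mol
mass = n × M = 12.0 × 30.07 = 360.84 g

360.84 g


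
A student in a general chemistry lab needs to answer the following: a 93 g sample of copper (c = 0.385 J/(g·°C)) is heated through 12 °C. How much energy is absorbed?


q = mcΔT = 93 × 0.385 × 12
= 429.66 J

429.66 J


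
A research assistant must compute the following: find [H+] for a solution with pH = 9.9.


[H+] = 10^(-pH) = 10^(-9.9)
= 1.26×10^-10 M

1.26×10^-10 M


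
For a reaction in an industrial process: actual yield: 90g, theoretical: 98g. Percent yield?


% yield = actual/theoretical × 100
= 90/98 × 100
= 91.84%

91.84%


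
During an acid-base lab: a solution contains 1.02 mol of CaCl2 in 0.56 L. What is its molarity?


M = n/V = 1.02/0.56 = 1.821 mol/L

1.821 M


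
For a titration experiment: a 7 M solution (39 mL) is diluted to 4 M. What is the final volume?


C1V1 = C2V2
7 × 39 = 4 × V2
V2 = 273/4 = 68.25 mL

68.25 mL


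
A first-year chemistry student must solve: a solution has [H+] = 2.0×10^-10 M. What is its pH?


pH = -log10([H+]) = -log10(2.0×10^-10)
= 10 - log10(2.0)
= 10 - 0.3
= 9.7

9.7


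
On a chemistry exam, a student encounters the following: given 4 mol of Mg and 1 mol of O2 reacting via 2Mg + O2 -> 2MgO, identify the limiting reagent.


Mole ratio available / coefficient:
  Mg: 4/2 = 2.000
  O2: 1/1 = 1.000
Smaller ratio is limiting.

O2
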